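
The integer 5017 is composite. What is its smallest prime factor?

29

5017 is odd.
Digit sum 13, not divisible by 3.
Ends in 7: not divisible by 5.
7: 5017 = 7·716 + 5
11: 5017 = 11·456 + 1
13: 5017 = 13·385 + 12
17: 5017 = 17·295 + 2
19: 5017 = 19·264 + 1
23: 5017 = 23·218 + 3
29: 5017 = 29·173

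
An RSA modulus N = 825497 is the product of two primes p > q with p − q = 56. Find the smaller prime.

881

Since p = q + 56, we have 825497 = q(q + 56), so q² + 56q − 825497 = 0.
Discriminant: 56² + 4·825497 = 3136 + 3301988 = 3305124; √3305124 = 1818.
q = (−56 + 1818)/2 = 881, and p = q + 56 = 937.
Check: 881 · 937 = 825497.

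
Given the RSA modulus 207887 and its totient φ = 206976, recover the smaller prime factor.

φ(n) = (p−1)(q−1) = n − (p+q) + 1, so p + q = 207887 − 206976 + 1 = 912.
p and q are the roots of t² − 912t + 207887 = 0.
Discriminant: 912² − 4·207887 = 831744 − 831548 = 196; √196 = 14.
q = (912 − 14)/2 = 449, p = (912 + 14)/2 = 463.
Check: 449 · 463 = 207887.

449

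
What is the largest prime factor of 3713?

3713 = 47 · 79
79 is prime.
So 3713 = 47 · 79; the largest prime factor is 79.

79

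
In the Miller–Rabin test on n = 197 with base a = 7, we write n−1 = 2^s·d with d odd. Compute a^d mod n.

196

197 − 1 = 196 = 2^2 · 49, so d = 49.
7^1 ≡ 7 (mod 197)
7^2 ≡ 7^2 = 49 ≡ 49 (mod 197)
7^4 ≡ 49^2 = 2401 ≡ 37 (mod 197)
7^8 ≡ 37^2 = 1369 ≡ 187 (mod 197)
7^16 ≡ 187^2 = 34969 ≡ 100 (mod 197)
7^32 ≡ 100^2 = 10000 ≡ 150 (mod 197)
49 = 32 + 16 + 1 in binary powers of 2.
So 7^49 ≡ 150 · 100 · 7 ≡ 196 (mod 197).
Since 7^d ≡ 196 (mod 197), base 7 does not prove 197 composite.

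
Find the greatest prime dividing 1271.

41

1271 = 31 · 41
41 is prime.
So 1271 = 31 · 41; the largest prime factor is 41.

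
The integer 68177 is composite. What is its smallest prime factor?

79

68177 is odd.
Digit sum 29, not divisible by 3.
Ends in 7: not divisible by 5.
7: 68177 = 7·9739 + 4
11: 68177 = 11·6197 + 10
13: 68177 = 13·5244 + 5
17: 68177 = 17·4010 + 7
19: 68177 = 19·3588 + 5
23: 68177 = 23·2964 + 5
29: 68177 = 29·2350 + 27
31: 68177 = 31·2199 + 8
37: 68177 = 37·1842 + 23
41: 68177 = 41·1662 + 35
43: 68177 = 43·1585 + 22
47: 68177 = 47·1450 + 27
53: 68177 = 53·1286 + 19
59: 68177 = 59·1155 + 32
61: 68177 = 61·1117 + 40
67: 68177 = 67·1017 + 38
71: 68177 = 71·960 + 17
73: 68177 = 73·933 + 68
79: 68177 = 79·863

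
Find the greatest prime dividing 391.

391 = 17 · 23
23 is prime.
So 391 = 17 · 23; the largest prime factor is 23.

23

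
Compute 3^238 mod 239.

3^1 ≡ 3 (mod 239)
3^2 ≡ 3^2 = 9 ≡ 9 (mod 239)
3^4 ≡ 9^2 = 81 ≡ 81 (mod 239)
3^8 ≡ 81^2 = 6561 ≡ 108 (mod 239)
3^16 ≡ 108^2 = 11664 ≡ 192 (mod 239)
3^32 ≡ 192^2 = 36864 ≡ 58 (mod 239)
3^64 ≡ 58^2 = 3364 ≡ 18 (mod 239)
3^128 ≡ 18^2 = 324 ≡ 85 (mod 239)
238 = 128 + 64 + 32 + 8 + 4 + 2 in binary powers of 2.
So 3^238 ≡ 85 · 18 · 58 · 108 · 81 · 9 ≡ 1 (mod 239).
Since the result is 1, base 3 gives no evidence that 239 is composite.

1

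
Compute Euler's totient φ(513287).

Factor: 513287 = 47 · 67 · 163.
φ(513287) = (47−1) · (67−1) · (163−1) = 46 · 66 · 162 = 491832.

491832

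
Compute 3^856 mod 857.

1

3^1 ≡ 3 (mod 857)
3^2 ≡ 3^2 = 9 ≡ 9 (mod 857)
3^4 ≡ 9^2 = 81 ≡ 81 (mod 857)
3^8 ≡ 81^2 = 6561 ≡ 562 (mod 857)
3^16 ≡ 562^2 = 315844 ≡ 468 (mod 857)
3^32 ≡ 468^2 = 219024 ≡ 489 (mod 857)
3^64 ≡ 489^2 = 239121 ≡ 18 (mod 857)
3^128 ≡ 18^2 = 324 ≡ 324 (mod 857)
3^256 ≡ 324^2 = 104976 ≡ 422 (mod 857)
3^512 ≡ 422^2 = 178084 ≡ 685 (mod 857)
856 = 512 + 256 + 64 + 16 + 8 in binary powers of 2.
So 3^856 ≡ 685 · 422 · 18 · 468 · 562 ≡ 1 (mod 857).
Since the result is 1, base 3 gives no evidence that 857 is composite.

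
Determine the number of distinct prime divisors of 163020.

163020 = 2^2 · 40755
40755 = 3 · 13585
13585 = 5 · 2717
2717 = 11 · 247
247 = 13 · 19
163020 = 2^2 · 3 · 5 · 11 · 13 · 19, which has 6 distinct prime factors.

6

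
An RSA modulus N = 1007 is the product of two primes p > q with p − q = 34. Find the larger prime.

53

Since p = q + 34, we have 1007 = q(q + 34), so q² + 34q − 1007 = 0.
Discriminant: 34² + 4·1007 = 1156 + 4028 = 5184; √5184 = 72.
q = (−34 + 72)/2 = 19, and p = q + 34 = 53.
Check: 19 · 53 = 1007.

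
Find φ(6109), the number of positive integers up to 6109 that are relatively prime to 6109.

Factor: 6109 = 41 · 149.
φ(6109) = (41−1) · (149−1) = 40 · 148 = 5920.

5920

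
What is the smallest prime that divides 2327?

13

2327 is odd.
Digit sum 14, not divisible by 3.
Ends in 7: not divisible by 5.
7: 2327 = 7·332 + 3
11: 2327 = 11·211 + 6
13: 2327 = 13·179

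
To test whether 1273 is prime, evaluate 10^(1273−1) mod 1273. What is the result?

349

10^1 ≡ 10 (mod 1273)
10^2 ≡ 10^2 = 100 ≡ 100 (mod 1273)
10^4 ≡ 100^2 = 10000 ≡ 1089 (mod 1273)
10^8 ≡ 1089^2 = 1185921 ≡ 758 (mod 1273)
10^16 ≡ 758^2 = 574564 ≡ 441 (mod 1273)
10^32 ≡ 441^2 = 194481 ≡ 985 (mod 1273)
10^64 ≡ 985^2 = 970225 ≡ 199 (mod 1273)
10^128 ≡ 199^2 = 39601 ≡ 138 (mod 1273)
10^256 ≡ 138^2 = 19044 ≡ 1222 (mod 1273)
10^512 ≡ 1222^2 = 1493284 ≡ 55 (mod 1273)
10^1024 ≡ 55^2 = 3025 ≡ 479 (mod 1273)
1272 = 1024 + 128 + 64 + 32 + 16 + 8 in binary powers of 2.
So 10^1272 ≡ 479 · 138 · 199 · 985 · 441 · 758 ≡ 349 (mod 1273).
Since 349 ≠ 1, base 10 is a Fermat witness: 1273 is composite.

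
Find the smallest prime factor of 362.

362 is even: 2 divides it.

2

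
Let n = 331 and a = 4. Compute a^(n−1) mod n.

1

4^1 ≡ 4 (mod 331)
4^2 ≡ 4^2 = 16 ≡ 16 (mod 331)
4^4 ≡ 16^2 = 256 ≡ 256 (mod 331)
4^8 ≡ 256^2 = 65536 ≡ 329 (mod 331)
4^16 ≡ 329^2 = 108241 ≡ 4 (mod 331)
4^32 ≡ 4^2 = 16 ≡ 16 (mod 331)
4^64 ≡ 16^2 = 256 ≡ 256 (mod 331)
4^128 ≡ 256^2 = 65536 ≡ 329 (mod 331)
4^256 ≡ 329^2 = 108241 ≡ 4 (mod 331)
330 = 256 + 64 + 8 + 2 in binary powers of 2.
So 4^330 ≡ 4 · 256 · 329 · 16 ≡ 1 (mod 331).
Since the result is 1, base 4 gives no evidence that 331 is composite.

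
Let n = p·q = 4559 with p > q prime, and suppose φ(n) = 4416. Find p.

φ(n) = (p−1)(q−1) = n − (p+q) + 1, so p + q = 4559 − 4416 + 1 = 144.
p and q are the roots of t² − 144t + 4559 = 0.
Discriminant: 144² − 4·4559 = 20736 − 18236 = 2500; √2500 = 50.
q = (144 − 50)/2 = 47, p = (144 + 50)/2 = 97.
Check: 47 · 97 = 4559.

97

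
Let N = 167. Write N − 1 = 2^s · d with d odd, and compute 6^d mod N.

167 − 1 = 166 = 2^1 · 83, so d = 83.
6^1 ≡ 6 (mod 167)
6^2 ≡ 6^2 = 36 ≡ 36 (mod 167)
6^4 ≡ 36^2 = 1296 ≡ 127 (mod 167)
6^8 ≡ 127^2 = 16129 ≡ 97 (mod 167)
6^16 ≡ 97^2 = 9409 ≡ 57 (mod 167)
6^32 ≡ 57^2 = 3249 ≡ 76 (mod 167)
6^64 ≡ 76^2 = 5776 ≡ 98 (mod 167)
83 = 64 + 16 + 2 + 1 in binary powers of 2.
So 6^83 ≡ 98 · 57 · 36 · 6 ≡ 1 (mod 167).
Since 6^d ≡ 1 (mod 167), base 6 does not prove 167 composite.

1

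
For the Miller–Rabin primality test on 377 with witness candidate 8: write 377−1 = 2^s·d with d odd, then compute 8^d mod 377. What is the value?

377 − 1 = 376 = 2^3 · 47, so d = 47.
8^1 ≡ 8 (mod 377)
8^2 ≡ 8^2 = 64 ≡ 64 (mod 377)
8^4 ≡ 64^2 = 4096 ≡ 326 (mod 377)
8^8 ≡ 326^2 = 106276 ≡ 339 (mod 377)
8^16 ≡ 339^2 = 114921 ≡ 313 (mod 377)
8^32 ≡ 313^2 = 97969 ≡ 326 (mod 377)
47 = 32 + 8 + 4 + 2 + 1 in binary powers of 2.
So 8^47 ≡ 326 · 339 · 326 · 64 · 8 ≡ 31 (mod 377).
Squaring chain: 31 → 207 → 248; never reaches −1, so base 8 is a Miller–Rabin witness that 377 is composite.

31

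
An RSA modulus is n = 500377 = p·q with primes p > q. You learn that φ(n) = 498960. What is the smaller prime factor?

φ(n) = (p−1)(q−1) = n − (p+q) + 1, so p + q = 500377 − 498960 + 1 = 1418.
p and q are the roots of t² − 1418t + 500377 = 0.
Discriminant: 1418² − 4·500377 = 2010724 − 2001508 = 9216; √9216 = 96.
q = (1418 − 96)/2 = 661, p = (1418 + 96)/2 = 757.
Check: 661 · 757 = 500377.

661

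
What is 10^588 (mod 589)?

349

10^1 ≡ 10 (mod 589)
10^2 ≡ 10^2 = 100 ≡ 100 (mod 589)
10^4 ≡ 100^2 = 10000 ≡ 576 (mod 589)
10^8 ≡ 576^2 = 331776 ≡ 169 (mod 589)
10^16 ≡ 169^2 = 28561 ≡ 289 (mod 589)
10^32 ≡ 289^2 = 83521 ≡ 472 (mod 589)
10^64 ≡ 472^2 = 222784 ≡ 142 (mod 589)
10^128 ≡ 142^2 = 20164 ≡ 138 (mod 589)
10^256 ≡ 138^2 = 19044 ≡ 196 (mod 589)
10^512 ≡ 196^2 = 38416 ≡ 131 (mod 589)
588 = 512 + 64 + 8 + 4 in binary powers of 2.
So 10^588 ≡ 131 · 142 · 169 · 576 ≡ 349 (mod 589).
Since 349 ≠ 1, base 10 is a Fermat witness: 589 is composite.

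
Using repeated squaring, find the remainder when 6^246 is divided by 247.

64

6^1 ≡ 6 (mod 247)
6^2 ≡ 6^2 = 36 ≡ 36 (mod 247)
6^4 ≡ 36^2 = 1296 ≡ 61 (mod 247)
6^8 ≡ 61^2 = 3721 ≡ 16 (mod 247)
6^16 ≡ 16^2 = 256 ≡ 9 (mod 247)
6^32 ≡ 9^2 = 81 ≡ 81 (mod 247)
6^64 ≡ 81^2 = 6561 ≡ 139 (mod 247)
6^128 ≡ 139^2 = 19321 ≡ 55 (mod 247)
246 = 128 + 64 + 32 + 16 + 4 + 2 in binary powers of 2.
So 6^246 ≡ 55 · 139 · 81 · 9 · 61 · 36 ≡ 64 (mod 247).
Since 64 ≠ 1, base 6 is a Fermat witness: 247 is composite.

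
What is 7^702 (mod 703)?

7^1 ≡ 7 (mod 703)
7^2 ≡ 7^2 = 49 ≡ 49 (mod 703)
7^4 ≡ 49^2 = 2401 ≡ 292 (mod 703)
7^8 ≡ 292^2 = 85264 ≡ 201 (mod 703)
7^16 ≡ 201^2 = 40401 ≡ 330 (mod 703)
7^32 ≡ 330^2 = 108900 ≡ 638 (mod 703)
7^64 ≡ 638^2 = 407044 ≡ 7 (mod 703)
7^128 ≡ 7^2 = 49 ≡ 49 (mod 703)
7^256 ≡ 49^2 = 2401 ≡ 292 (mod 703)
7^512 ≡ 292^2 = 85264 ≡ 201 (mod 703)
702 = 512 + 128 + 32 + 16 + 8 + 4 + 2 in binary powers of 2.
So 7^702 ≡ 201 · 49 · 638 · 330 · 201 · 292 · 49 ≡ 1 (mod 703).
Since the result is 1, base 7 gives no evidence that 703 is composite.

1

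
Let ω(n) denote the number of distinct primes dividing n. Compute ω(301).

2

301 = 7 · 43
301 = 7 · 43, which has 2 distinct prime factors.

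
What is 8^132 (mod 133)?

8^1 ≡ 8 (mod 133)
8^2 ≡ 8^2 = 64 ≡ 64 (mod 133)
8^4 ≡ 64^2 = 4096 ≡ 106 (mod 133)
8^8 ≡ 106^2 = 11236 ≡ 64 (mod 133)
8^16 ≡ 64^2 = 4096 ≡ 106 (mod 133)
8^32 ≡ 106^2 = 11236 ≡ 64 (mod 133)
8^64 ≡ 64^2 = 4096 ≡ 106 (mod 133)
8^128 ≡ 106^2 = 11236 ≡ 64 (mod 133)
132 = 128 + 4 in binary powers of 2.
So 8^132 ≡ 64 · 106 ≡ 1 (mod 133).
Since the result is 1, base 8 gives no evidence that 133 is composite.

1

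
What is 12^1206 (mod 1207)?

12^1 ≡ 12 (mod 1207)
12^2 ≡ 12^2 = 144 ≡ 144 (mod 1207)
12^4 ≡ 144^2 = 20736 ≡ 217 (mod 1207)
12^8 ≡ 217^2 = 47089 ≡ 16 (mod 1207)
12^16 ≡ 16^2 = 256 ≡ 256 (mod 1207)
12^32 ≡ 256^2 = 65536 ≡ 358 (mod 1207)
12^64 ≡ 358^2 = 128164 ≡ 222 (mod 1207)
12^128 ≡ 222^2 = 49284 ≡ 1004 (mod 1207)
12^256 ≡ 1004^2 = 1008016 ≡ 171 (mod 1207)
12^512 ≡ 171^2 = 29241 ≡ 273 (mod 1207)
12^1024 ≡ 273^2 = 74529 ≡ 902 (mod 1207)
1206 = 1024 + 128 + 32 + 16 + 4 + 2 in binary powers of 2.
So 12^1206 ≡ 902 · 1004 · 358 · 256 · 217 · 144 ≡ 682 (mod 1207).
Since 682 ≠ 1, base 12 is a Fermat witness: 1207 is composite.

682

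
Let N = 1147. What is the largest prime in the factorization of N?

1147 = 31 · 37
37 is prime.
So 1147 = 31 · 37; the largest prime factor is 37.

37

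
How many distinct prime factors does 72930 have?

6

72930 = 2 · 36465
36465 = 3 · 12155
12155 = 5 · 2431
2431 = 11 · 221
221 = 13 · 17
72930 = 2 · 3 · 5 · 11 · 13 · 17, which has 6 distinct prime factors.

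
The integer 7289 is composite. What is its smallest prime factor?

37

7289 is odd.
Digit sum 26, not divisible by 3.
Ends in 9: not divisible by 5.
7: 7289 = 7·1041 + 2
11: 7289 = 11·662 + 7
13: 7289 = 13·560 + 9
17: 7289 = 17·428 + 13
19: 7289 = 19·383 + 12
23: 7289 = 23·316 + 21
29: 7289 = 29·251 + 10
31: 7289 = 31·235 + 4
37: 7289 = 37·197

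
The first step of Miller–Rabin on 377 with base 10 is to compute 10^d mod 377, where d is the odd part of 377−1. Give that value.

108

377 − 1 = 376 = 2^3 · 47, so d = 47.
10^1 ≡ 10 (mod 377)
10^2 ≡ 10^2 = 100 ≡ 100 (mod 377)
10^4 ≡ 100^2 = 10000 ≡ 198 (mod 377)
10^8 ≡ 198^2 = 39204 ≡ 373 (mod 377)
10^16 ≡ 373^2 = 139129 ≡ 16 (mod 377)
10^32 ≡ 16^2 = 256 ≡ 256 (mod 377)
47 = 32 + 8 + 4 + 2 + 1 in binary powers of 2.
So 10^47 ≡ 256 · 373 · 198 · 100 · 10 ≡ 108 (mod 377).
Squaring chain: 108 → 354 → 152; never reaches −1, so base 10 is a Miller–Rabin witness that 377 is composite.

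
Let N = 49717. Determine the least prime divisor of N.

83

49717 is odd.
Digit sum 28, not divisible by 3.
Ends in 7: not divisible by 5.
7: 49717 = 7·7102 + 3
11: 49717 = 11·4519 + 8
13: 49717 = 13·3824 + 5
17: 49717 = 17·2924 + 9
19: 49717 = 19·2616 + 13
23: 49717 = 23·2161 + 14
29: 49717 = 29·1714 + 11
31: 49717 = 31·1603 + 24
37: 49717 = 37·1343 + 26
41: 49717 = 41·1212 + 25
43: 49717 = 43·1156 + 9
47: 49717 = 47·1057 + 38
53: 49717 = 53·938 + 3
59: 49717 = 59·842 + 39
61: 49717 = 61·815 + 2
67: 49717 = 67·742 + 3
71: 49717 = 71·700 + 17
73: 49717 = 73·681 + 4
79: 49717 = 79·629 + 26
83: 49717 = 83·599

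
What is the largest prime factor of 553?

79

553 = 7 · 79
79 is prime.
So 553 = 7 · 79; the largest prime factor is 79.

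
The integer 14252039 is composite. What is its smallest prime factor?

14252039 is odd.
Digit sum 26, not divisible by 3.
Ends in 9: not divisible by 5.
7: 14252039 = 7·2036005 + 4
11: 14252039 = 11·1295639 + 10
13: 14252039 = 13·1096310 + 9
17: 14252039 = 17·838355 + 4
19: 14252039 = 19·750107 + 6
23: 14252039 = 23·619653 + 20
29: 14252039 = 29·491449 + 18
31: 14252039 = 31·459743 + 6
37: 14252039 = 37·385190 + 9
41: 14252039 = 41·347610 + 29
43: 14252039 = 43·331442 + 33
47: 14252039 = 47·303234 + 41
53: 14252039 = 53·268906 + 21
59: 14252039 = 59·241559 + 58
61: 14252039 = 61·233639 + 60
67: 14252039 = 67·212717

67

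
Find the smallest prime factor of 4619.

4619 is odd.
Digit sum 20, not divisible by 3.
Ends in 9: not divisible by 5.
7: 4619 = 7·659 + 6
11: 4619 = 11·419 + 10
13: 4619 = 13·355 + 4
17: 4619 = 17·271 + 12
19: 4619 = 19·243 + 2
23: 4619 = 23·200 + 19
29: 4619 = 29·159 + 8
31: 4619 = 31·149

31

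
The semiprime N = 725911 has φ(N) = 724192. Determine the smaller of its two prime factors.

φ(n) = (p−1)(q−1) = n − (p+q) + 1, so p + q = 725911 − 724192 + 1 = 1720.
p and q are the roots of t² − 1720t + 725911 = 0.
Discriminant: 1720² − 4·725911 = 2958400 − 2903644 = 54756; √54756 = 234.
q = (1720 − 234)/2 = 743, p = (1720 + 234)/2 = 977.
Check: 743 · 977 = 725911.

743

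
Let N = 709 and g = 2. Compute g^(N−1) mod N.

1

2^1 ≡ 2 (mod 709)
2^2 ≡ 2^2 = 4 ≡ 4 (mod 709)
2^4 ≡ 4^2 = 16 ≡ 16 (mod 709)
2^8 ≡ 16^2 = 256 ≡ 256 (mod 709)
2^16 ≡ 256^2 = 65536 ≡ 308 (mod 709)
2^32 ≡ 308^2 = 94864 ≡ 567 (mod 709)
2^64 ≡ 567^2 = 321489 ≡ 312 (mod 709)
2^128 ≡ 312^2 = 97344 ≡ 211 (mod 709)
2^256 ≡ 211^2 = 44521 ≡ 563 (mod 709)
2^512 ≡ 563^2 = 316969 ≡ 46 (mod 709)
708 = 512 + 128 + 64 + 4 in binary powers of 2.
So 2^708 ≡ 46 · 211 · 312 · 16 ≡ 1 (mod 709).
Since the result is 1, base 2 gives no evidence that 709 is composite.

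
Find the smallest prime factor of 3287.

3287 is odd.
Digit sum 20, not divisible by 3.
Ends in 7: not divisible by 5.
7: 3287 = 7·469 + 4
11: 3287 = 11·298 + 9
13: 3287 = 13·252 + 11
17: 3287 = 17·193 + 6
19: 3287 = 19·173

19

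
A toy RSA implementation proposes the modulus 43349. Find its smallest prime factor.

67

43349 is odd.
Digit sum 23, not divisible by 3.
Ends in 9: not divisible by 5.
7: 43349 = 7·6192 + 5
11: 43349 = 11·3940 + 9
13: 43349 = 13·3334 + 7
17: 43349 = 17·2549 + 16
19: 43349 = 19·2281 + 10
23: 43349 = 23·1884 + 17
29: 43349 = 29·1494 + 23
31: 43349 = 31·1398 + 11
37: 43349 = 37·1171 + 22
41: 43349 = 41·1057 + 12
43: 43349 = 43·1008 + 5
47: 43349 = 47·922 + 15
53: 43349 = 53·817 + 48
59: 43349 = 59·734 + 43
61: 43349 = 61·710 + 39
67: 43349 = 67·647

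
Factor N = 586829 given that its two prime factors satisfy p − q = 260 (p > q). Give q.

Since p = q + 260, we have 586829 = q(q + 260), so q² + 260q − 586829 = 0.
Discriminant: 260² + 4·586829 = 67600 + 2347316 = 2414916; √2414916 = 1554.
q = (−260 + 1554)/2 = 647, and p = q + 260 = 907.
Check: 647 · 907 = 586829.

647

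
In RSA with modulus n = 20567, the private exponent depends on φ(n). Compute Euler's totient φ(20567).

20280

Factor: 20567 = 131 · 157.
φ(20567) = (131−1) · (157−1) = 130 · 156 = 20280.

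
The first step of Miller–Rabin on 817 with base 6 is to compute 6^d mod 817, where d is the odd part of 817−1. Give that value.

817 − 1 = 816 = 2^4 · 51, so d = 51.
6^1 ≡ 6 (mod 817)
6^2 ≡ 6^2 = 36 ≡ 36 (mod 817)
6^4 ≡ 36^2 = 1296 ≡ 479 (mod 817)
6^8 ≡ 479^2 = 229441 ≡ 681 (mod 817)
6^16 ≡ 681^2 = 463761 ≡ 522 (mod 817)
6^32 ≡ 522^2 = 272484 ≡ 423 (mod 817)
51 = 32 + 16 + 2 + 1 in binary powers of 2.
So 6^51 ≡ 423 · 522 · 36 · 6 ≡ 87 (mod 817).
Squaring chain: 87 → 216 → 87 → 216; never reaches −1, so base 6 is a Miller–Rabin witness that 817 is composite.

87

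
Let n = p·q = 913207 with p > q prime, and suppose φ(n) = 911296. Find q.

φ(n) = (p−1)(q−1) = n − (p+q) + 1, so p + q = 913207 − 911296 + 1 = 1912.
p and q are the roots of t² − 1912t + 913207 = 0.
Discriminant: 1912² − 4·913207 = 3655744 − 3652828 = 2916; √2916 = 54.
q = (1912 − 54)/2 = 929, p = (1912 + 54)/2 = 983.
Check: 929 · 983 = 913207.

929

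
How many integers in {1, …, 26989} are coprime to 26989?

26656

Factor: 26989 = 137 · 197.
φ(26989) = (137−1) · (197−1) = 136 · 196 = 26656.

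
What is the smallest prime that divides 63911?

79

63911 is odd.
Digit sum 20, not divisible by 3.
Ends in 1: not divisible by 5.
7: 63911 = 7·9130 + 1
11: 63911 = 11·5810 + 1
13: 63911 = 13·4916 + 3
17: 63911 = 17·3759 + 8
19: 63911 = 19·3363 + 14
23: 63911 = 23·2778 + 17
29: 63911 = 29·2203 + 24
31: 63911 = 31·2061 + 20
37: 63911 = 37·1727 + 12
41: 63911 = 41·1558 + 33
43: 63911 = 43·1486 + 13
47: 63911 = 47·1359 + 38
53: 63911 = 53·1205 + 46
59: 63911 = 59·1083 + 14
61: 63911 = 61·1047 + 44
67: 63911 = 67·953 + 60
71: 63911 = 71·900 + 11
73: 63911 = 73·875 + 36
79: 63911 = 79·809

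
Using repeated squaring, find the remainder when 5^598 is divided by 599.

5^1 ≡ 5 (mod 599)
5^2 ≡ 5^2 = 25 ≡ 25 (mod 599)
5^4 ≡ 25^2 = 625 ≡ 26 (mod 599)
5^8 ≡ 26^2 = 676 ≡ 77 (mod 599)
5^16 ≡ 77^2 = 5929 ≡ 538 (mod 599)
5^32 ≡ 538^2 = 289444 ≡ 127 (mod 599)
5^64 ≡ 127^2 = 16129 ≡ 555 (mod 599)
5^128 ≡ 555^2 = 308025 ≡ 139 (mod 599)
5^256 ≡ 139^2 = 19321 ≡ 153 (mod 599)
5^512 ≡ 153^2 = 23409 ≡ 48 (mod 599)
598 = 512 + 64 + 16 + 4 + 2 in binary powers of 2.
So 5^598 ≡ 48 · 555 · 538 · 26 · 25 ≡ 1 (mod 599).
Since the result is 1, base 5 gives no evidence that 599 is composite.

1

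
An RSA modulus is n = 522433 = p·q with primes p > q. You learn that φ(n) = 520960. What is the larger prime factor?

φ(n) = (p−1)(q−1) = n − (p+q) + 1, so p + q = 522433 − 520960 + 1 = 1474.
p and q are the roots of t² − 1474t + 522433 = 0.
Discriminant: 1474² − 4·522433 = 2172676 − 2089732 = 82944; √82944 = 288.
q = (1474 − 288)/2 = 593, p = (1474 + 288)/2 = 881.
Check: 593 · 881 = 522433.

881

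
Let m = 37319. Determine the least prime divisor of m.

67

37319 is odd.
Digit sum 23, not divisible by 3.
Ends in 9: not divisible by 5.
7: 37319 = 7·5331 + 2
11: 37319 = 11·3392 + 7
13: 37319 = 13·2870 + 9
17: 37319 = 17·2195 + 4
19: 37319 = 19·1964 + 3
23: 37319 = 23·1622 + 13
29: 37319 = 29·1286 + 25
31: 37319 = 31·1203 + 26
37: 37319 = 37·1008 + 23
41: 37319 = 41·910 + 9
43: 37319 = 43·867 + 38
47: 37319 = 47·794 + 1
53: 37319 = 53·704 + 7
59: 37319 = 59·632 + 31
61: 37319 = 61·611 + 48
67: 37319 = 67·557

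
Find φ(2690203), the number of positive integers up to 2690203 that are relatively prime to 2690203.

Factor: 2690203 = 89 · 167 · 181.
φ(2690203) = (89−1) · (167−1) · (181−1) = 88 · 166 · 180 = 2629440.

2629440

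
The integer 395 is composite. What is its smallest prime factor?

395 is odd.
Digit sum 17, not divisible by 3.
Ends in 5: divisible by 5.

5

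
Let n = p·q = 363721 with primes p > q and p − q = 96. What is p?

Since p = q + 96, we have 363721 = q(q + 96), so q² + 96q − 363721 = 0.
Discriminant: 96² + 4·363721 = 9216 + 1454884 = 1464100; √1464100 = 1210.
q = (−96 + 1210)/2 = 557, and p = q + 96 = 653.
Check: 557 · 653 = 363721.

653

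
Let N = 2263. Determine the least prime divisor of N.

31

2263 is odd.
Digit sum 13, not divisible by 3.
Ends in 3: not divisible by 5.
7: 2263 = 7·323 + 2
11: 2263 = 11·205 + 8
13: 2263 = 13·174 + 1
17: 2263 = 17·133 + 2
19: 2263 = 19·119 + 2
23: 2263 = 23·98 + 9
29: 2263 = 29·78 + 1
31: 2263 = 31·73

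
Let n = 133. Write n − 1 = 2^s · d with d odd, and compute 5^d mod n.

83

133 − 1 = 132 = 2^2 · 33, so d = 33.
5^1 ≡ 5 (mod 133)
5^2 ≡ 5^2 = 25 ≡ 25 (mod 133)
5^4 ≡ 25^2 = 625 ≡ 93 (mod 133)
5^8 ≡ 93^2 = 8649 ≡ 4 (mod 133)
5^16 ≡ 4^2 = 16 ≡ 16 (mod 133)
5^32 ≡ 16^2 = 256 ≡ 123 (mod 133)
33 = 32 + 1 in binary powers of 2.
So 5^33 ≡ 123 · 5 ≡ 83 (mod 133).
Squaring chain: 83 → 106; never reaches −1, so base 5 is a Miller–Rabin witness that 133 is composite.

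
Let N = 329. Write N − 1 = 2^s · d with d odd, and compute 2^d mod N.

25

329 − 1 = 328 = 2^3 · 41, so d = 41.
2^1 ≡ 2 (mod 329)
2^2 ≡ 2^2 = 4 ≡ 4 (mod 329)
2^4 ≡ 4^2 = 16 ≡ 16 (mod 329)
2^8 ≡ 16^2 = 256 ≡ 256 (mod 329)
2^16 ≡ 256^2 = 65536 ≡ 65 (mod 329)
2^32 ≡ 65^2 = 4225 ≡ 277 (mod 329)
41 = 32 + 8 + 1 in binary powers of 2.
So 2^41 ≡ 277 · 256 · 2 ≡ 25 (mod 329).
Squaring chain: 25 → 296 → 102; never reaches −1, so base 2 is a Miller–Rabin witness that 329 is composite.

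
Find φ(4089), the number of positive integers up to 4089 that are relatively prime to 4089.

2576

Factor: 4089 = 3 · 29 · 47.
φ(4089) = (3−1) · (29−1) · (47−1) = 2 · 28 · 46 = 2576.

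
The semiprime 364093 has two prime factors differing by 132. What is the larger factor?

673

Since p = q + 132, we have 364093 = q(q + 132), so q² + 132q − 364093 = 0.
Discriminant: 132² + 4·364093 = 17424 + 1456372 = 1473796; √1473796 = 1214.
q = (−132 + 1214)/2 = 541, and p = q + 132 = 673.
Check: 541 · 673 = 364093.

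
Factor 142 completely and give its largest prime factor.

142 = 2 · 71
71 is prime.
So 142 = 2 · 71; the largest prime factor is 71.

71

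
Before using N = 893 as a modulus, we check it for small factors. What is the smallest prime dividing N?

893 is odd.
Digit sum 20, not divisible by 3.
Ends in 3: not divisible by 5.
7: 893 = 7·127 + 4
11: 893 = 11·81 + 2
13: 893 = 13·68 + 9
17: 893 = 17·52 + 9
19: 893 = 19·47

19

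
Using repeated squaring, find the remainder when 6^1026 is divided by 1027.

6^1 ≡ 6 (mod 1027)
6^2 ≡ 6^2 = 36 ≡ 36 (mod 1027)
6^4 ≡ 36^2 = 1296 ≡ 269 (mod 1027)
6^8 ≡ 269^2 = 72361 ≡ 471 (mod 1027)
6^16 ≡ 471^2 = 221841 ≡ 9 (mod 1027)
6^32 ≡ 9^2 = 81 ≡ 81 (mod 1027)
6^64 ≡ 81^2 = 6561 ≡ 399 (mod 1027)
6^128 ≡ 399^2 = 159201 ≡ 16 (mod 1027)
6^256 ≡ 16^2 = 256 ≡ 256 (mod 1027)
6^512 ≡ 256^2 = 65536 ≡ 835 (mod 1027)
6^1024 ≡ 835^2 = 697225 ≡ 919 (mod 1027)
1026 = 1024 + 2 in binary powers of 2.
So 6^1026 ≡ 919 · 36 ≡ 220 (mod 1027).
Since 220 ≠ 1, base 6 is a Fermat witness: 1027 is composite.

220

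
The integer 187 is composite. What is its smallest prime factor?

11

187 is odd.
Digit sum 16, not divisible by 3.
Ends in 7: not divisible by 5.
7: 187 = 7·26 + 5
11: 187 = 11·17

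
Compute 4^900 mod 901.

4^1 ≡ 4 (mod 901)
4^2 ≡ 4^2 = 16 ≡ 16 (mod 901)
4^4 ≡ 16^2 = 256 ≡ 256 (mod 901)
4^8 ≡ 256^2 = 65536 ≡ 664 (mod 901)
4^16 ≡ 664^2 = 440896 ≡ 307 (mod 901)
4^32 ≡ 307^2 = 94249 ≡ 545 (mod 901)
4^64 ≡ 545^2 = 297025 ≡ 596 (mod 901)
4^128 ≡ 596^2 = 355216 ≡ 222 (mod 901)
4^256 ≡ 222^2 = 49284 ≡ 630 (mod 901)
4^512 ≡ 630^2 = 396900 ≡ 460 (mod 901)
900 = 512 + 256 + 128 + 4 in binary powers of 2.
So 4^900 ≡ 460 · 630 · 222 · 256 ≡ 307 (mod 901).
Since 307 ≠ 1, base 4 is a Fermat witness: 901 is composite.

307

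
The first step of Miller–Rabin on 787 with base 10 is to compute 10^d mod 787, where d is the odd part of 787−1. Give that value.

1

787 − 1 = 786 = 2^1 · 393, so d = 393.
10^1 ≡ 10 (mod 787)
10^2 ≡ 10^2 = 100 ≡ 100 (mod 787)
10^4 ≡ 100^2 = 10000 ≡ 556 (mod 787)
10^8 ≡ 556^2 = 309136 ≡ 632 (mod 787)
10^16 ≡ 632^2 = 399424 ≡ 415 (mod 787)
10^32 ≡ 415^2 = 172225 ≡ 659 (mod 787)
10^64 ≡ 659^2 = 434281 ≡ 644 (mod 787)
10^128 ≡ 644^2 = 414736 ≡ 774 (mod 787)
10^256 ≡ 774^2 = 599076 ≡ 169 (mod 787)
393 = 256 + 128 + 8 + 1 in binary powers of 2.
So 10^393 ≡ 169 · 774 · 632 · 10 ≡ 1 (mod 787).
Since 10^d ≡ 1 (mod 787), base 10 does not prove 787 composite.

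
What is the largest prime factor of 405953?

83

405953 = 67 · 6059
6059 = 73 · 83
83 is prime.
So 405953 = 67 · 73 · 83; the largest prime factor is 83.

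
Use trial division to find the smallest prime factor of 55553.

73

55553 is odd.
Digit sum 23, not divisible by 3.
Ends in 3: not divisible by 5.
7: 55553 = 7·7936 + 1
11: 55553 = 11·5050 + 3
13: 55553 = 13·4273 + 4
17: 55553 = 17·3267 + 14
19: 55553 = 19·2923 + 16
23: 55553 = 23·2415 + 8
29: 55553 = 29·1915 + 18
31: 55553 = 31·1792 + 1
37: 55553 = 37·1501 + 16
41: 55553 = 41·1354 + 39
43: 55553 = 43·1291 + 40
47: 55553 = 47·1181 + 46
53: 55553 = 53·1048 + 9
59: 55553 = 59·941 + 34
61: 55553 = 61·910 + 43
67: 55553 = 67·829 + 10
71: 55553 = 71·782 + 31
73: 55553 = 73·761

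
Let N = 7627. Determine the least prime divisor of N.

29

7627 is odd.
Digit sum 22, not divisible by 3.
Ends in 7: not divisible by 5.
7: 7627 = 7·1089 + 4
11: 7627 = 11·693 + 4
13: 7627 = 13·586 + 9
17: 7627 = 17·448 + 11
19: 7627 = 19·401 + 8
23: 7627 = 23·331 + 14
29: 7627 = 29·263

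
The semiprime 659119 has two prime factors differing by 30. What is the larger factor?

Since p = q + 30, we have 659119 = q(q + 30), so q² + 30q − 659119 = 0.
Discriminant: 30² + 4·659119 = 900 + 2636476 = 2637376; √2637376 = 1624.
q = (−30 + 1624)/2 = 797, and p = q + 30 = 827.
Check: 797 · 827 = 659119.

827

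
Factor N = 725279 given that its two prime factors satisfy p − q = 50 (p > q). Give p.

Since p = q + 50, we have 725279 = q(q + 50), so q² + 50q − 725279 = 0.
Discriminant: 50² + 4·725279 = 2500 + 2901116 = 2903616; √2903616 = 1704.
q = (−50 + 1704)/2 = 827, and p = q + 50 = 877.
Check: 827 · 877 = 725279.

877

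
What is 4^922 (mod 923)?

555

4^1 ≡ 4 (mod 923)
4^2 ≡ 4^2 = 16 ≡ 16 (mod 923)
4^4 ≡ 16^2 = 256 ≡ 256 (mod 923)
4^8 ≡ 256^2 = 65536 ≡ 3 (mod 923)
4^16 ≡ 3^2 = 9 ≡ 9 (mod 923)
4^32 ≡ 9^2 = 81 ≡ 81 (mod 923)
4^64 ≡ 81^2 = 6561 ≡ 100 (mod 923)
4^128 ≡ 100^2 = 10000 ≡ 770 (mod 923)
4^256 ≡ 770^2 = 592900 ≡ 334 (mod 923)
4^512 ≡ 334^2 = 111556 ≡ 796 (mod 923)
922 = 512 + 256 + 128 + 16 + 8 + 2 in binary powers of 2.
So 4^922 ≡ 796 · 334 · 770 · 9 · 3 · 16 ≡ 555 (mod 923).
Since 555 ≠ 1, base 4 is a Fermat witness: 923 is composite.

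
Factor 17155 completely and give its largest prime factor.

73

17155 = 5 · 3431
3431 = 47 · 73
73 is prime.
So 17155 = 5 · 47 · 73; the largest prime factor is 73.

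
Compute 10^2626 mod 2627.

10^1 ≡ 10 (mod 2627)
10^2 ≡ 10^2 = 100 ≡ 100 (mod 2627)
10^4 ≡ 100^2 = 10000 ≡ 2119 (mod 2627)
10^8 ≡ 2119^2 = 4490161 ≡ 618 (mod 2627)
10^16 ≡ 618^2 = 381924 ≡ 1009 (mod 2627)
10^32 ≡ 1009^2 = 1018081 ≡ 1432 (mod 2627)
10^64 ≡ 1432^2 = 2050624 ≡ 1564 (mod 2627)
10^128 ≡ 1564^2 = 2446096 ≡ 359 (mod 2627)
10^256 ≡ 359^2 = 128881 ≡ 158 (mod 2627)
10^512 ≡ 158^2 = 24964 ≡ 1321 (mod 2627)
10^1024 ≡ 1321^2 = 1745041 ≡ 713 (mod 2627)
10^2048 ≡ 713^2 = 508369 ≡ 1358 (mod 2627)
2626 = 2048 + 512 + 64 + 2 in binary powers of 2.
So 10^2626 ≡ 1358 · 1321 · 1564 · 100 ≡ 10 (mod 2627).
Since 10 ≠ 1, base 10 is a Fermat witness: 2627 is composite.

10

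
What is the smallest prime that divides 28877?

28877 is odd.
Digit sum 32, not divisible by 3.
Ends in 7: not divisible by 5.
7: 28877 = 7·4125 + 2
11: 28877 = 11·2625 + 2
13: 28877 = 13·2221 + 4
17: 28877 = 17·1698 + 11
19: 28877 = 19·1519 + 16
23: 28877 = 23·1255 + 12
29: 28877 = 29·995 + 22
31: 28877 = 31·931 + 16
37: 28877 = 37·780 + 17
41: 28877 = 41·704 + 13
43: 28877 = 43·671 + 24
47: 28877 = 47·614 + 19
53: 28877 = 53·544 + 45
59: 28877 = 59·489 + 26
61: 28877 = 61·473 + 24
67: 28877 = 67·431

67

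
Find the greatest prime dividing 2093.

2093 = 7 · 299
299 = 13 · 23
23 is prime.
So 2093 = 7 · 13 · 23; the largest prime factor is 23.

23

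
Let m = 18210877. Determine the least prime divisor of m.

97

18210877 is odd.
Digit sum 34, not divisible by 3.
Ends in 7: not divisible by 5.
7: 18210877 = 7·2601553 + 6
11: 18210877 = 11·1655534 + 3
13: 18210877 = 13·1400836 + 9
17: 18210877 = 17·1071228 + 1
19: 18210877 = 19·958467 + 4
23: 18210877 = 23·791777 + 6
29: 18210877 = 29·627961 + 8
31: 18210877 = 31·587447 + 20
37: 18210877 = 37·492185 + 32
41: 18210877 = 41·444167 + 30
43: 18210877 = 43·423508 + 33
47: 18210877 = 47·387465 + 22
53: 18210877 = 53·343601 + 24
59: 18210877 = 59·308658 + 55
61: 18210877 = 61·298538 + 59
67: 18210877 = 67·271804 + 9
71: 18210877 = 71·256491 + 16
73: 18210877 = 73·249464 + 5
79: 18210877 = 79·230517 + 34
83: 18210877 = 83·219408 + 13
89: 18210877 = 89·204616 + 53
97: 18210877 = 97·187741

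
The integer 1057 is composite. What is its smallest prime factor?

1057 is odd.
Digit sum 13, not divisible by 3.
Ends in 7: not divisible by 5.
7: 1057 = 7·151

7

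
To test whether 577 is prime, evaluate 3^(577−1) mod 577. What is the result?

1

3^1 ≡ 3 (mod 577)
3^2 ≡ 3^2 = 9 ≡ 9 (mod 577)
3^4 ≡ 9^2 = 81 ≡ 81 (mod 577)
3^8 ≡ 81^2 = 6561 ≡ 214 (mod 577)
3^16 ≡ 214^2 = 45796 ≡ 213 (mod 577)
3^32 ≡ 213^2 = 45369 ≡ 363 (mod 577)
3^64 ≡ 363^2 = 131769 ≡ 213 (mod 577)
3^128 ≡ 213^2 = 45369 ≡ 363 (mod 577)
3^256 ≡ 363^2 = 131769 ≡ 213 (mod 577)
3^512 ≡ 213^2 = 45369 ≡ 363 (mod 577)
576 = 512 + 64 in binary powers of 2.
So 3^576 ≡ 363 · 213 ≡ 1 (mod 577).
Since the result is 1, base 3 gives no evidence that 577 is composite.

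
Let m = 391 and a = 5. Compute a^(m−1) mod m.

325

5^1 ≡ 5 (mod 391)
5^2 ≡ 5^2 = 25 ≡ 25 (mod 391)
5^4 ≡ 25^2 = 625 ≡ 234 (mod 391)
5^8 ≡ 234^2 = 54756 ≡ 16 (mod 391)
5^16 ≡ 16^2 = 256 ≡ 256 (mod 391)
5^32 ≡ 256^2 = 65536 ≡ 239 (mod 391)
5^64 ≡ 239^2 = 57121 ≡ 35 (mod 391)
5^128 ≡ 35^2 = 1225 ≡ 52 (mod 391)
5^256 ≡ 52^2 = 2704 ≡ 358 (mod 391)
390 = 256 + 128 + 4 + 2 in binary powers of 2.
So 5^390 ≡ 358 · 52 · 234 · 25 ≡ 325 (mod 391).
Since 325 ≠ 1, base 5 is a Fermat witness: 391 is composite.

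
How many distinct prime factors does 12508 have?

12508 = 2^2 · 3127
3127 = 53 · 59
12508 = 2^2 · 53 · 59, which has 3 distinct prime factors.

3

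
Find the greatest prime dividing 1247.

1247 = 29 · 43
43 is prime.
So 1247 = 29 · 43; the largest prime factor is 43.

43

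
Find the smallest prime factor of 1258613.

1258613 is odd.
Digit sum 26, not divisible by 3.
Ends in 3: not divisible by 5.
7: 1258613 = 7·179801 + 6
11: 1258613 = 11·114419 + 4
13: 1258613 = 13·96816 + 5
17: 1258613 = 17·74036 + 1
19: 1258613 = 19·66242 + 15
23: 1258613 = 23·54722 + 7
29: 1258613 = 29·43400 + 13
31: 1258613 = 31·40600 + 13
37: 1258613 = 37·34016 + 21
41: 1258613 = 41·30697 + 36
43: 1258613 = 43·29270 + 3
47: 1258613 = 47·26779

47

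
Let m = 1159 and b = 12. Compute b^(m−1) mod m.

12^1 ≡ 12 (mod 1159)
12^2 ≡ 12^2 = 144 ≡ 144 (mod 1159)
12^4 ≡ 144^2 = 20736 ≡ 1033 (mod 1159)
12^8 ≡ 1033^2 = 1067089 ≡ 809 (mod 1159)
12^16 ≡ 809^2 = 654481 ≡ 805 (mod 1159)
12^32 ≡ 805^2 = 648025 ≡ 144 (mod 1159)
12^64 ≡ 144^2 = 20736 ≡ 1033 (mod 1159)
12^128 ≡ 1033^2 = 1067089 ≡ 809 (mod 1159)
12^256 ≡ 809^2 = 654481 ≡ 805 (mod 1159)
12^512 ≡ 805^2 = 648025 ≡ 144 (mod 1159)
12^1024 ≡ 144^2 = 20736 ≡ 1033 (mod 1159)
1158 = 1024 + 128 + 4 + 2 in binary powers of 2.
So 12^1158 ≡ 1033 · 809 · 1033 · 144 ≡ 20 (mod 1159).
Since 20 ≠ 1, base 12 is a Fermat witness: 1159 is composite.

20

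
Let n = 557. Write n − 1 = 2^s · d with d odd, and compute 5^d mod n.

118

557 − 1 = 556 = 2^2 · 139, so d = 139.
5^1 ≡ 5 (mod 557)
5^2 ≡ 5^2 = 25 ≡ 25 (mod 557)
5^4 ≡ 25^2 = 625 ≡ 68 (mod 557)
5^8 ≡ 68^2 = 4624 ≡ 168 (mod 557)
5^16 ≡ 168^2 = 28224 ≡ 374 (mod 557)
5^32 ≡ 374^2 = 139876 ≡ 69 (mod 557)
5^64 ≡ 69^2 = 4761 ≡ 305 (mod 557)
5^128 ≡ 305^2 = 93025 ≡ 6 (mod 557)
139 = 128 + 8 + 2 + 1 in binary powers of 2.
So 5^139 ≡ 6 · 168 · 25 · 5 ≡ 118 (mod 557).
Squaring chain: 118 → 556; reaches −1, so base 5 does not prove 557 composite.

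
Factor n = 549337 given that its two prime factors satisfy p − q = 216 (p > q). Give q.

Since p = q + 216, we have 549337 = q(q + 216), so q² + 216q − 549337 = 0.
Discriminant: 216² + 4·549337 = 46656 + 2197348 = 2244004; √2244004 = 1498.
q = (−216 + 1498)/2 = 641, and p = q + 216 = 857.
Check: 641 · 857 = 549337.

641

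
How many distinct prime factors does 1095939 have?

1095939 = 3^2 · 121771
121771 = 13 · 9367
9367 = 17 · 551
551 = 19 · 29
1095939 = 3^2 · 13 · 17 · 19 · 29, which has 5 distinct prime factors.

5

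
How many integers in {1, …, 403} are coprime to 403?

360

Factor: 403 = 13 · 31.
φ(403) = (13−1) · (31−1) = 12 · 30 = 360.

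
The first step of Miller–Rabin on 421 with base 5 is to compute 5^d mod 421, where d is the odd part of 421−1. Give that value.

421 − 1 = 420 = 2^2 · 105, so d = 105.
5^1 ≡ 5 (mod 421)
5^2 ≡ 5^2 = 25 ≡ 25 (mod 421)
5^4 ≡ 25^2 = 625 ≡ 204 (mod 421)
5^8 ≡ 204^2 = 41616 ≡ 358 (mod 421)
5^16 ≡ 358^2 = 128164 ≡ 180 (mod 421)
5^32 ≡ 180^2 = 32400 ≡ 404 (mod 421)
5^64 ≡ 404^2 = 163216 ≡ 289 (mod 421)
105 = 64 + 32 + 8 + 1 in binary powers of 2.
So 5^105 ≡ 289 · 404 · 358 · 5 ≡ 420 (mod 421).
Since 5^d ≡ 420 (mod 421), base 5 does not prove 421 composite.

420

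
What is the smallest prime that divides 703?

703 is odd.
Digit sum 10, not divisible by 3.
Ends in 3: not divisible by 5.
7: 703 = 7·100 + 3
11: 703 = 11·63 + 10
13: 703 = 13·54 + 1
17: 703 = 17·41 + 6
19: 703 = 19·37

19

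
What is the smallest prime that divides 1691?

19

1691 is odd.
Digit sum 17, not divisible by 3.
Ends in 1: not divisible by 5.
7: 1691 = 7·241 + 4
11: 1691 = 11·153 + 8
13: 1691 = 13·130 + 1
17: 1691 = 17·99 + 8
19: 1691 = 19·89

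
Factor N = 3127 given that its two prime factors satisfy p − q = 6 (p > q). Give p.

59

Since p = q + 6, we have 3127 = q(q + 6), so q² + 6q − 3127 = 0.
Discriminant: 6² + 4·3127 = 36 + 12508 = 12544; √12544 = 112.
q = (−6 + 112)/2 = 53, and p = q + 6 = 59.
Check: 53 · 59 = 3127.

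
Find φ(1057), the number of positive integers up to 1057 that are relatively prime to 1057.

Factor: 1057 = 7 · 151.
φ(1057) = (7−1) · (151−1) = 6 · 150 = 900.

900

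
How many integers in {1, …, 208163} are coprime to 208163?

Factor: 208163 = 43 · 47 · 103.
φ(208163) = (43−1) · (47−1) · (103−1) = 42 · 46 · 102 = 197064.

197064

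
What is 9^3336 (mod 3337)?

9^1 ≡ 9 (mod 3337)
9^2 ≡ 9^2 = 81 ≡ 81 (mod 3337)
9^4 ≡ 81^2 = 6561 ≡ 3224 (mod 3337)
9^8 ≡ 3224^2 = 10394176 ≡ 2758 (mod 3337)
9^16 ≡ 2758^2 = 7606564 ≡ 1541 (mod 3337)
9^32 ≡ 1541^2 = 2374681 ≡ 2074 (mod 3337)
9^64 ≡ 2074^2 = 4301476 ≡ 83 (mod 3337)
9^128 ≡ 83^2 = 6889 ≡ 215 (mod 3337)
9^256 ≡ 215^2 = 46225 ≡ 2844 (mod 3337)
9^512 ≡ 2844^2 = 8088336 ≡ 2785 (mod 3337)
9^1024 ≡ 2785^2 = 7756225 ≡ 1037 (mod 3337)
9^2048 ≡ 1037^2 = 1075369 ≡ 855 (mod 3337)
3336 = 2048 + 1024 + 256 + 8 in binary powers of 2.
So 9^3336 ≡ 855 · 1037 · 2844 · 2758 ≡ 714 (mod 3337).
Since 714 ≠ 1, base 9 is a Fermat witness: 3337 is composite.

714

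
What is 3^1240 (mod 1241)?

3^1 ≡ 3 (mod 1241)
3^2 ≡ 3^2 = 9 ≡ 9 (mod 1241)
3^4 ≡ 9^2 = 81 ≡ 81 (mod 1241)
3^8 ≡ 81^2 = 6561 ≡ 356 (mod 1241)
3^16 ≡ 356^2 = 126736 ≡ 154 (mod 1241)
3^32 ≡ 154^2 = 23716 ≡ 137 (mod 1241)
3^64 ≡ 137^2 = 18769 ≡ 154 (mod 1241)
3^128 ≡ 154^2 = 23716 ≡ 137 (mod 1241)
3^256 ≡ 137^2 = 18769 ≡ 154 (mod 1241)
3^512 ≡ 154^2 = 23716 ≡ 137 (mod 1241)
3^1024 ≡ 137^2 = 18769 ≡ 154 (mod 1241)
1240 = 1024 + 128 + 64 + 16 + 8 in binary powers of 2.
So 3^1240 ≡ 154 · 137 · 154 · 154 · 356 ≡ 373 (mod 1241).
Since 373 ≠ 1, base 3 is a Fermat witness: 1241 is composite.

373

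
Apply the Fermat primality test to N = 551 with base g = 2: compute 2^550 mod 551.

2^1 ≡ 2 (mod 551)
2^2 ≡ 2^2 = 4 ≡ 4 (mod 551)
2^4 ≡ 4^2 = 16 ≡ 16 (mod 551)
2^8 ≡ 16^2 = 256 ≡ 256 (mod 551)
2^16 ≡ 256^2 = 65536 ≡ 518 (mod 551)
2^32 ≡ 518^2 = 268324 ≡ 538 (mod 551)
2^64 ≡ 538^2 = 289444 ≡ 169 (mod 551)
2^128 ≡ 169^2 = 28561 ≡ 460 (mod 551)
2^256 ≡ 460^2 = 211600 ≡ 16 (mod 551)
2^512 ≡ 16^2 = 256 ≡ 256 (mod 551)
550 = 512 + 32 + 4 + 2 in binary powers of 2.
So 2^550 ≡ 256 · 538 · 16 · 4 ≡ 245 (mod 551).
Since 245 ≠ 1, base 2 is a Fermat witness: 551 is composite.

245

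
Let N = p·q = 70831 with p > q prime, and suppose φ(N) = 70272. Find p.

φ(n) = (p−1)(q−1) = n − (p+q) + 1, so p + q = 70831 − 70272 + 1 = 560.
p and q are the roots of t² − 560t + 70831 = 0.
Discriminant: 560² − 4·70831 = 313600 − 283324 = 30276; √30276 = 174.
q = (560 − 174)/2 = 193, p = (560 + 174)/2 = 367.
Check: 193 · 367 = 70831.

367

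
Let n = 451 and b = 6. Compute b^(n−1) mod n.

155

6^1 ≡ 6 (mod 451)
6^2 ≡ 6^2 = 36 ≡ 36 (mod 451)
6^4 ≡ 36^2 = 1296 ≡ 394 (mod 451)
6^8 ≡ 394^2 = 155236 ≡ 92 (mod 451)
6^16 ≡ 92^2 = 8464 ≡ 346 (mod 451)
6^32 ≡ 346^2 = 119716 ≡ 201 (mod 451)
6^64 ≡ 201^2 = 40401 ≡ 262 (mod 451)
6^128 ≡ 262^2 = 68644 ≡ 92 (mod 451)
6^256 ≡ 92^2 = 8464 ≡ 346 (mod 451)
450 = 256 + 128 + 64 + 2 in binary powers of 2.
So 6^450 ≡ 346 · 92 · 262 · 36 ≡ 155 (mod 451).
Since 155 ≠ 1, base 6 is a Fermat witness: 451 is composite.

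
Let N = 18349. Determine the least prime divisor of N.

18349 is odd.
Digit sum 25, not divisible by 3.
Ends in 9: not divisible by 5.
7: 18349 = 7·2621 + 2
11: 18349 = 11·1668 + 1
13: 18349 = 13·1411 + 6
17: 18349 = 17·1079 + 6
19: 18349 = 19·965 + 14
23: 18349 = 23·797 + 18
29: 18349 = 29·632 + 21
31: 18349 = 31·591 + 28
37: 18349 = 37·495 + 34
41: 18349 = 41·447 + 22
43: 18349 = 43·426 + 31
47: 18349 = 47·390 + 19
53: 18349 = 53·346 + 11
59: 18349 = 59·311

59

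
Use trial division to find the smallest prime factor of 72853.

11

72853 is odd.
Digit sum 25, not divisible by 3.
Ends in 3: not divisible by 5.
7: 72853 = 7·10407 + 4
11: 72853 = 11·6623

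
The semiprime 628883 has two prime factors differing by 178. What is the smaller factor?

709

Since p = q + 178, we have 628883 = q(q + 178), so q² + 178q − 628883 = 0.
Discriminant: 178² + 4·628883 = 31684 + 2515532 = 2547216; √2547216 = 1596.
q = (−178 + 1596)/2 = 709, and p = q + 178 = 887.
Check: 709 · 887 = 628883.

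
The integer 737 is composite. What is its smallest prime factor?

737 is odd.
Digit sum 17, not divisible by 3.
Ends in 7: not divisible by 5.
7: 737 = 7·105 + 2
11: 737 = 11·67

11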